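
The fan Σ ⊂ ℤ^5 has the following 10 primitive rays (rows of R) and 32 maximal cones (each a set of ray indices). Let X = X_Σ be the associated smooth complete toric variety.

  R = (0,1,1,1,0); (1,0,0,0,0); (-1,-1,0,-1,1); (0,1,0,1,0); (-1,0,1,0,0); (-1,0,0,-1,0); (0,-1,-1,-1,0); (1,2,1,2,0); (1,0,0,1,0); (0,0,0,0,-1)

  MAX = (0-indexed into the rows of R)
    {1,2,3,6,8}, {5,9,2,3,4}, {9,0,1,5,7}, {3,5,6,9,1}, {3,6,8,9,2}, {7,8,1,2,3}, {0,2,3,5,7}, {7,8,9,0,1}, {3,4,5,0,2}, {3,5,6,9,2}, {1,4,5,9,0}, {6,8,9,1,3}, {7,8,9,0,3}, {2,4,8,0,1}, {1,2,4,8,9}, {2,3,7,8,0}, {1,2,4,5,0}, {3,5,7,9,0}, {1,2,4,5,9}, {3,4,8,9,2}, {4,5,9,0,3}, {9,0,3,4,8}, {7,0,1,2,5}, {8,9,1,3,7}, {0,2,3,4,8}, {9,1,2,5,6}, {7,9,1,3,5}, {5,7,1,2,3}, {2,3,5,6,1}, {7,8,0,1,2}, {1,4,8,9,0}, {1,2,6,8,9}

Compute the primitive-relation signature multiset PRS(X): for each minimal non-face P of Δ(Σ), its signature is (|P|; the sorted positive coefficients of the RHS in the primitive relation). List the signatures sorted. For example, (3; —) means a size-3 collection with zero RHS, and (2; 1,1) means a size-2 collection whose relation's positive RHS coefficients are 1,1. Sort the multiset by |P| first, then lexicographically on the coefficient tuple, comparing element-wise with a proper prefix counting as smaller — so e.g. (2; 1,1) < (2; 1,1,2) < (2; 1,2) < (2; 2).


Δ(Σ) — 10 vertices, 10 min non-faces:

  • {0,6}:  v_{0} + v_{6} = 0  ⟹  sig = (2; —)
  • {5,8}:  v_{5} + v_{8} = 0  ⟹  sig = (2; —)
  • {4,6}:  v_{4} + v_{6} = v_{2} + v_{9}  ⟹  sig = (2; 1,1)
  • {6,7}:  v_{6} + v_{7} = v_{1} + v_{3}  ⟹  sig = (2; 1,1)
  • {4,7}:  v_{4} + v_{7} = 2·v_{0}  ⟹  sig = (2; 2)
  • {0,1,3}:  v_{0} + v_{1} + v_{3} = v_{7}  ⟹  sig = (3; 1)
  • {0,2,9}:  v_{0} + v_{2} + v_{9} = v_{4}  ⟹  sig = (3; 1)
  • {1,3,4}:  v_{1} + v_{3} + v_{4} = v_{0}  ⟹  sig = (3; 1)
  • {2,7,9}:  v_{2} + v_{7} + v_{9} = v_{0}  ⟹  sig = (3; 1)
  • {1,2,3,9}:  v_{1} + v_{2} + v_{3} + v_{9} = 0  ⟹  sig = (4; —)

Signatures (|P|; sorted positive RHS coefficients), sorted:
    |P|=2: 5 collections, coeffs (), (), (1,1), (1,1), (2)
    |P|=3: 4 collections, coeffs (1), (1), (1), (1)
    |P|=4: 1 collection, coeffs ()


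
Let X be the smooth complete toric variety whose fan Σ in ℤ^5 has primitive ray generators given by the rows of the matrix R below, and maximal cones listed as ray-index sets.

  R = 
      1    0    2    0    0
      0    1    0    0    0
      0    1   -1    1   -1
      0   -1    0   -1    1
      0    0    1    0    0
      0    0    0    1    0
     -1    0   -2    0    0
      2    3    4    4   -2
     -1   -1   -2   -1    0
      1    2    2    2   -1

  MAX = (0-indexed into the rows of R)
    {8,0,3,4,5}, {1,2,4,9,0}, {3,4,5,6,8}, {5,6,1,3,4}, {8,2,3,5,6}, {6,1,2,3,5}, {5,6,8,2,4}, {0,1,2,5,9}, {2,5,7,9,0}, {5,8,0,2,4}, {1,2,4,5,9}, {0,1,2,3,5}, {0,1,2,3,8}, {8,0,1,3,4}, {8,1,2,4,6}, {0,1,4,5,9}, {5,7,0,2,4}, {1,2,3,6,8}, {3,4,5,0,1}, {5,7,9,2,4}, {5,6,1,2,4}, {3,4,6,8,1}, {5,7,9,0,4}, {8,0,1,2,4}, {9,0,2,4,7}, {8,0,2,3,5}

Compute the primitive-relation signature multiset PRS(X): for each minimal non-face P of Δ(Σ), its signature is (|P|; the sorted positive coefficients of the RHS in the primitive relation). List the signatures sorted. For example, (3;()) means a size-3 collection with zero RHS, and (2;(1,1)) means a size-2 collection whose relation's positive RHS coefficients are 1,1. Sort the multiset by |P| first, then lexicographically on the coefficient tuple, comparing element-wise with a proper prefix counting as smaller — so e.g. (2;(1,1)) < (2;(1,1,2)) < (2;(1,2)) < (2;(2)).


|primitive collections| = 12. Relations:

  {0,6}:  v_{0} + v_{6} = 0  →  sig = (2;())
  {8,9}:  v_{8} + v_{9} = v_{2} + v_{4}  →  sig = (2;(1,1))
  {3,7}:  v_{3} + v_{7} = v_{0} + v_{5} + v_{9}  →  sig = (2;(1,1,1))
  {3,9}:  v_{3} + v_{9} = v_{0} + v_{1} + v_{5}  →  sig = (2;(1,1,1))
  {6,7}:  v_{6} + v_{7} = v_{2} + v_{4} + v_{5} + v_{9}  →  sig = (2;(1,1,1,1))
  {6,9}:  v_{6} + v_{9} = v_{1} + v_{2} + v_{4} + v_{5}  →  sig = (2;(1,1,1,1))
  {7,8}:  v_{7} + v_{8} = v_{0} + 2·v_{2} + 2·v_{4} + v_{5}  →  sig = (2;(1,1,2,2))
  {1,7}:  v_{1} + v_{7} = 2·v_{9}  →  sig = (2;(2))
  {2,3,4}:  v_{2} + v_{3} + v_{4} = 0  →  sig = (3;())
  {1,5,8}:  v_{1} + v_{5} + v_{8} = v_{6}  →  sig = (3;(1))
  {0,1,2,4,5}:  v_{0} + v_{1} + v_{2} + v_{4} + v_{5} = v_{9}  →  sig = (5;(1))
  {0,2,4,5,9}:  v_{0} + v_{2} + v_{4} + v_{5} + v_{9} = v_{7}  →  sig = (5;(1))

so the primitive-relation signature multiset is
{ (2;()),  (2;(1,1)),  (2;(1,1,1)) ×2,  (2;(1,1,1,1)) ×2,  (2;(1,1,2,2)),  (2;(2)),  (3;()),  (3;(1)),  (5;(1)) ×2 }


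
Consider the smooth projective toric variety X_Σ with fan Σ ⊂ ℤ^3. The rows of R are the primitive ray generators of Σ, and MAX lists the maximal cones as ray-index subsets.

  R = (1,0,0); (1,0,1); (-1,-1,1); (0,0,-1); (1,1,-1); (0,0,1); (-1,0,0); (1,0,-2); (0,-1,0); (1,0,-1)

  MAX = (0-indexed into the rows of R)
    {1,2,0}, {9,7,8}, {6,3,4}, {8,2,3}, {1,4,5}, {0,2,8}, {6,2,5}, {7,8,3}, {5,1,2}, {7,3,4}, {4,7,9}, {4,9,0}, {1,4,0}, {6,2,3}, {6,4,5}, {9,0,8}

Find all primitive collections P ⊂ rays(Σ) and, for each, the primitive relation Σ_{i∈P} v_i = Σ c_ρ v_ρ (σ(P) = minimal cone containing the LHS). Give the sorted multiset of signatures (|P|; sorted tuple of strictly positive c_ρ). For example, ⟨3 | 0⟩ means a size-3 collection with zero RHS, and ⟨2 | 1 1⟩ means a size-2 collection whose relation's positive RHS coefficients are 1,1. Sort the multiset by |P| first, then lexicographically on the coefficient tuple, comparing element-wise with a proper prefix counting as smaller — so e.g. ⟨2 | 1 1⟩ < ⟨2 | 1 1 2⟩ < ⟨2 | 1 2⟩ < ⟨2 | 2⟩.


21 minimal non-faces of Δ(Σ) (on 10 rays):

  P = {0,6}:  v_{0} + v_{6} = 0  so sig = ⟨2 | 0⟩
  P = {2,4}:  v_{2} + v_{4} = 0  so sig = ⟨2 | 0⟩
  P = {3,5}:  v_{3} + v_{5} = 0  so sig = ⟨2 | 0⟩
  P = {0,3}:  v_{0} + v_{3} = v_{9}  so sig = ⟨2 | 1⟩
  P = {0,5}:  v_{0} + v_{5} = v_{1}  so sig = ⟨2 | 1⟩
  P = {1,3}:  v_{1} + v_{3} = v_{0}  so sig = ⟨2 | 1⟩
  P = {1,6}:  v_{1} + v_{6} = v_{5}  so sig = ⟨2 | 1⟩
  P = {2,9}:  v_{2} + v_{9} = v_{8}  so sig = ⟨2 | 1⟩
  P = {3,9}:  v_{3} + v_{9} = v_{7}  so sig = ⟨2 | 1⟩
  P = {4,8}:  v_{4} + v_{8} = v_{9}  so sig = ⟨2 | 1⟩
  P = {5,7}:  v_{5} + v_{7} = v_{9}  so sig = ⟨2 | 1⟩
  P = {5,9}:  v_{5} + v_{9} = v_{0}  so sig = ⟨2 | 1⟩
  P = {6,9}:  v_{6} + v_{9} = v_{3}  so sig = ⟨2 | 1⟩
  P = {1,7}:  v_{1} + v_{7} = v_{0} + v_{9}  so sig = ⟨2 | 1 1⟩
  P = {2,7}:  v_{2} + v_{7} = v_{3} + v_{8}  so sig = ⟨2 | 1 1⟩
  P = {5,8}:  v_{5} + v_{8} = v_{0} + v_{2}  so sig = ⟨2 | 1 1⟩
  P = {6,8}:  v_{6} + v_{8} = v_{2} + v_{3}  so sig = ⟨2 | 1 1⟩
  P = {1,8}:  v_{1} + v_{8} = 2·v_{0} + v_{2}  so sig = ⟨2 | 1 2⟩
  P = {0,7}:  v_{0} + v_{7} = 2·v_{9}  so sig = ⟨2 | 2⟩
  P = {1,9}:  v_{1} + v_{9} = 2·v_{0}  so sig = ⟨2 | 2⟩
  P = {6,7}:  v_{6} + v_{7} = 2·v_{3}  so sig = ⟨2 | 2⟩

Signatures (|P|; sorted positive RHS coefficients), sorted:
    ⟨2 | 0⟩
    ⟨2 | 0⟩
    ⟨2 | 0⟩
    ⟨2 | 1⟩
    ⟨2 | 1⟩
    ⟨2 | 1⟩
    ⟨2 | 1⟩
    ⟨2 | 1⟩
    ⟨2 | 1⟩
    ⟨2 | 1⟩
    ⟨2 | 1⟩
    ⟨2 | 1⟩
    ⟨2 | 1⟩
    ⟨2 | 1 1⟩
    ⟨2 | 1 1⟩
    ⟨2 | 1 1⟩
    ⟨2 | 1 1⟩
    ⟨2 | 1 2⟩
    ⟨2 | 2⟩
    ⟨2 | 2⟩
    ⟨2 | 2⟩


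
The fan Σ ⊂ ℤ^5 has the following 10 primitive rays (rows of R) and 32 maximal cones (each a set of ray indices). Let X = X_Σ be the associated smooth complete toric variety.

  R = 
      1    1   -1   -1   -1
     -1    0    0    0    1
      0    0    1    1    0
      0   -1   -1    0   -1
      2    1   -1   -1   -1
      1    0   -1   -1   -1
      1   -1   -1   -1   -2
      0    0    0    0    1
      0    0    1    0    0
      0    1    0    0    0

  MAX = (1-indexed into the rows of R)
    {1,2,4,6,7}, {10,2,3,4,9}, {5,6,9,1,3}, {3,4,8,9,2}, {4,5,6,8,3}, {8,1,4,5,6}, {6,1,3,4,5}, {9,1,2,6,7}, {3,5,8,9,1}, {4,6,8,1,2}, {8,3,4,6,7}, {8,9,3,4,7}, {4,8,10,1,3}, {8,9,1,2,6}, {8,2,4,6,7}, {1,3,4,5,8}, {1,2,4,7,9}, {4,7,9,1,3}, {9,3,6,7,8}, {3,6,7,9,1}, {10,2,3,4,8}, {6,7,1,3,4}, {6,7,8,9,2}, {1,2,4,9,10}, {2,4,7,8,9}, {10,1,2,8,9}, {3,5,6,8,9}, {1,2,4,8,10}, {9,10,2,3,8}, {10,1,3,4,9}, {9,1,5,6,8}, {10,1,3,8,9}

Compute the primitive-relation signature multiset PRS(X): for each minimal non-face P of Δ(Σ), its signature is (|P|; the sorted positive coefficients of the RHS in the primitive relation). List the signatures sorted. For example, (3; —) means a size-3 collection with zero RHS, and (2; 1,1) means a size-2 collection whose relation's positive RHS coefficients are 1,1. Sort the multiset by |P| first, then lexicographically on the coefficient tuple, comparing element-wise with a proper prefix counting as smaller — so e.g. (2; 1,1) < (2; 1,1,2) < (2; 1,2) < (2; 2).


14 minimal non-faces of Δ(Σ) (on 10 rays):

  P={6,10}:  v_{6} + v_{10} = v_{1} — sig = (2; 1)
  P={2,5}:  v_{2} + v_{5} = v_{1} + v_{8} — sig = (2; 1,1)
  P={7,10}:  v_{7} + v_{10} = v_{1} + v_{4} + v_{9} — sig = (2; 1,1,1)
  P={5,10}:  v_{5} + v_{10} = 2·v_{1} + v_{3} + v_{8} — sig = (2; 1,1,2)
  P={5,7}:  v_{5} + v_{7} = v_{3} + 3·v_{6} — sig = (2; 1,3)
  P={2,3,6}:  v_{2} + v_{3} + v_{6} = 0 — sig = (3; —)
  P={1,2,3}:  v_{1} + v_{2} + v_{3} = v_{10} — sig = (3; 1)
  P={4,6,9}:  v_{4} + v_{6} + v_{9} = v_{7} — sig = (3; 1)
  P={2,3,7}:  v_{2} + v_{3} + v_{7} = v_{4} + v_{9} — sig = (3; 1,1)
  P={4,5,9}:  v_{4} + v_{5} + v_{9} = v_{3} + 2·v_{6} — sig = (3; 1,2)
  P={1,7,8}:  v_{1} + v_{7} + v_{8} = 2·v_{6} — sig = (3; 2)
  P={4,8,9,10}:  v_{4} + v_{8} + v_{9} + v_{10} = 0 — sig = (4; —)
  P={1,3,6,8}:  v_{1} + v_{3} + v_{6} + v_{8} = v_{5} — sig = (4; 1)
  P={1,4,8,9}:  v_{1} + v_{4} + v_{8} + v_{9} = v_{6} — sig = (4; 1)

Signatures (|P|; sorted positive RHS coefficients), sorted:
    |P|=2: 5 collections, coeffs (1), (1,1), (1,1,1), (1,1,2), (1,3)
    |P|=3: 6 collections, coeffs (), (1), (1), (1,1), (1,2), (2)
    |P|=4: 3 collections, coeffs (), (1), (1)


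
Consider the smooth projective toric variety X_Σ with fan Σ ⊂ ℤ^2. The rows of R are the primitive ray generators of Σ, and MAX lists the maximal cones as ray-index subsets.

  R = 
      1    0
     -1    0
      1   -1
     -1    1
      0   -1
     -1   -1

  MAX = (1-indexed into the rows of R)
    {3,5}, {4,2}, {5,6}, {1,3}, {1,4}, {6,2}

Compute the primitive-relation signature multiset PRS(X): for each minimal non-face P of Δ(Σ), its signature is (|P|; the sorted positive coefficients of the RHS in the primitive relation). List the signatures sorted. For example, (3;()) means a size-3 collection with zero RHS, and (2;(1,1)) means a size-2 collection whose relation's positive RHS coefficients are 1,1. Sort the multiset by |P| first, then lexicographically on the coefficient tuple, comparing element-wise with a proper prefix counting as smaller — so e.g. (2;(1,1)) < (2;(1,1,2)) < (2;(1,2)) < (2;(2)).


Minimal non-faces — 9 found among 6 rays, 6 max cones:

  {1,2}:  v_{1} + v_{2} = 0  →  sig = (2;())
  {3,4}:  v_{3} + v_{4} = 0  →  sig = (2;())
  {1,5}:  v_{1} + v_{5} = v_{3}  →  sig = (2;(1))
  {1,6}:  v_{1} + v_{6} = v_{5}  →  sig = (2;(1))
  {2,3}:  v_{2} + v_{3} = v_{5}  →  sig = (2;(1))
  {2,5}:  v_{2} + v_{5} = v_{6}  →  sig = (2;(1))
  {4,5}:  v_{4} + v_{5} = v_{2}  →  sig = (2;(1))
  {3,6}:  v_{3} + v_{6} = 2·v_{5}  →  sig = (2;(2))
  {4,6}:  v_{4} + v_{6} = 2·v_{2}  →  sig = (2;(2))

so the primitive-relation signature multiset is
    |P|=2: 9 collections, coeffs (), (), (1), (1), (1), (1), (1), (2), (2)


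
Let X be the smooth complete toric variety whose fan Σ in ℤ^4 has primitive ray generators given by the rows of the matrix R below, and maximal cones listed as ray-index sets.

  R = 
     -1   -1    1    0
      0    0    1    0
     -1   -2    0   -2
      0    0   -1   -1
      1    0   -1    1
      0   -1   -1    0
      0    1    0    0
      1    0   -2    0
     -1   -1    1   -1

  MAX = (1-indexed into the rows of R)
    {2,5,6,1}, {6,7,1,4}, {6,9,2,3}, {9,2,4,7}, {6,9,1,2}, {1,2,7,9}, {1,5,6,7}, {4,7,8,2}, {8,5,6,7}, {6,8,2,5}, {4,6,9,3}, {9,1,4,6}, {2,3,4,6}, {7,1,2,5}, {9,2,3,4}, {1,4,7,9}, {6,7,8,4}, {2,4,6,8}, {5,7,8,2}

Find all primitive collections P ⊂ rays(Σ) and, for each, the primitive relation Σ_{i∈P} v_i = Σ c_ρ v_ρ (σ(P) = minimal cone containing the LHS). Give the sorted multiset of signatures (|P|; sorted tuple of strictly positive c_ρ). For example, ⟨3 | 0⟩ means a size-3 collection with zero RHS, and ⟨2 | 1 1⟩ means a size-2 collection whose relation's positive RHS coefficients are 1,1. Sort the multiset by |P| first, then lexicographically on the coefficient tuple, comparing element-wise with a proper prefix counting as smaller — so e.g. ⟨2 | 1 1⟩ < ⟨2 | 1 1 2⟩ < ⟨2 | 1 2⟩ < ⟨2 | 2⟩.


Primitive collections (12):

  P={1,8}:  v_{1} + v_{8} = v_{6} ; sig = ⟨2 | 1⟩
  P={4,5}:  v_{4} + v_{5} = v_{8} ; sig = ⟨2 | 1⟩
  P={3,7}:  v_{3} + v_{7} = v_{4} + v_{9} ; sig = ⟨2 | 1 1⟩
  P={5,9}:  v_{5} + v_{9} = v_{2} + v_{6} ; sig = ⟨2 | 1 1⟩
  P={8,9}:  v_{8} + v_{9} = v_{2} + v_{4} + v_{6} ; sig = ⟨2 | 1 1 1⟩
  P={1,3}:  v_{1} + v_{3} = v_{6} + 2·v_{9} ; sig = ⟨2 | 1 2⟩
  P={3,5}:  v_{3} + v_{5} = 2·v_{2} + v_{4} + 2·v_{6} ; sig = ⟨2 | 1 2 2⟩
  P={3,8}:  v_{3} + v_{8} = 2·v_{2} + 2·v_{4} + 2·v_{6} ; sig = ⟨2 | 2 2 2⟩
  P={2,6,7}:  v_{2} + v_{6} + v_{7} = 0 ; sig = ⟨3 | 0⟩
  P={1,2,4}:  v_{1} + v_{2} + v_{4} = v_{9} ; sig = ⟨3 | 1⟩
  P={6,7,9}:  v_{6} + v_{7} + v_{9} = v_{1} + v_{4} ; sig = ⟨3 | 1 1⟩
  P={2,4,6,9}:  v_{2} + v_{4} + v_{6} + v_{9} = v_{3} ; sig = ⟨4 | 1⟩

Hence PRS(X_Σ) =
    ⟨2 | 1⟩
    ⟨2 | 1⟩
    ⟨2 | 1 1⟩
    ⟨2 | 1 1⟩
    ⟨2 | 1 1 1⟩
    ⟨2 | 1 2⟩
    ⟨2 | 1 2 2⟩
    ⟨2 | 2 2 2⟩
    ⟨3 | 0⟩
    ⟨3 | 1⟩
    ⟨3 | 1 1⟩
    ⟨4 | 1⟩


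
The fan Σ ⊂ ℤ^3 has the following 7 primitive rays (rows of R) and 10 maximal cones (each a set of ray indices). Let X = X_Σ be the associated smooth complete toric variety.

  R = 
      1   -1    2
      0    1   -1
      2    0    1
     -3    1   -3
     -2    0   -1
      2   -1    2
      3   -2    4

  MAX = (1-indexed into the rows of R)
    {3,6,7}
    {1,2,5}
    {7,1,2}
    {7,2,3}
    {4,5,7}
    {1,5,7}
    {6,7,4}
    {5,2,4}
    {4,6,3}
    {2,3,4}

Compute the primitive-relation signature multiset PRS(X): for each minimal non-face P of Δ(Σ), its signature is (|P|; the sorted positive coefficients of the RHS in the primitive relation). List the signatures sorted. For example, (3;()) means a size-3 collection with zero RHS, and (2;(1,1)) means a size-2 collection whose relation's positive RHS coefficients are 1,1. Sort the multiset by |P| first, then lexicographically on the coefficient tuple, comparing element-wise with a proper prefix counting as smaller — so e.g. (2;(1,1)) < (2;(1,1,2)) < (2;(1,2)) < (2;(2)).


9 minimal non-faces of Δ(Σ) (on 7 rays):

  P={3,5}:  v_{3} + v_{5} = 0  so sig = (2;())
  P={1,4}:  v_{1} + v_{4} = v_{5}  so sig = (2;(1))
  P={1,6}:  v_{1} + v_{6} = v_{7}  so sig = (2;(1))
  P={2,6}:  v_{2} + v_{6} = v_{3}  so sig = (2;(1))
  P={1,3}:  v_{1} + v_{3} = v_{2} + v_{7}  so sig = (2;(1,1))
  P={5,6}:  v_{5} + v_{6} = v_{4} + v_{7}  so sig = (2;(1,1))
  P={2,4,7}:  v_{2} + v_{4} + v_{7} = 0  so sig = (3;())
  P={2,5,7}:  v_{2} + v_{5} + v_{7} = v_{1}  so sig = (3;(1))
  P={3,4,7}:  v_{3} + v_{4} + v_{7} = v_{6}  so sig = (3;(1))

Sorted signature multiset PRS(X):
    (2;())
    (2;(1))
    (2;(1))
    (2;(1))
    (2;(1,1))
    (2;(1,1))
    (3;())
    (3;(1))
    (3;(1))


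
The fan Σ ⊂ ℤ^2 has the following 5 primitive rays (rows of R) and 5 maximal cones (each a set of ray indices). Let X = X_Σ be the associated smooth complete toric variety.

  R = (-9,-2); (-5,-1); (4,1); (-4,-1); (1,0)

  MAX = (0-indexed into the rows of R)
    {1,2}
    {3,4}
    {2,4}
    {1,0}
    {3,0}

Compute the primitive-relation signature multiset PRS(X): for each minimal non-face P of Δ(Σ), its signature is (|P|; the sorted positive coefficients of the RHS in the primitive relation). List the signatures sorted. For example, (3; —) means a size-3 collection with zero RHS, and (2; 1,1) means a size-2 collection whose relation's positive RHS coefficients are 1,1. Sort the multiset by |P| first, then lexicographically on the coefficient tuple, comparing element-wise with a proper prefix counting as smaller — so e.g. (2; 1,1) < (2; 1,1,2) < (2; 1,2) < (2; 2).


5 minimal non-faces of Δ(Σ) (on 5 rays):

  P={2,3}:  v_{2} + v_{3} = 0  ⟹  sig = (2; —)
  P={0,2}:  v_{0} + v_{2} = v_{1}  ⟹  sig = (2; 1)
  P={1,3}:  v_{1} + v_{3} = v_{0}  ⟹  sig = (2; 1)
  P={1,4}:  v_{1} + v_{4} = v_{3}  ⟹  sig = (2; 1)
  P={0,4}:  v_{0} + v_{4} = 2·v_{3}  ⟹  sig = (2; 2)

Sorted signature multiset PRS(X):
{ (2; —),  (2; 1) ×3,  (2; 2) }


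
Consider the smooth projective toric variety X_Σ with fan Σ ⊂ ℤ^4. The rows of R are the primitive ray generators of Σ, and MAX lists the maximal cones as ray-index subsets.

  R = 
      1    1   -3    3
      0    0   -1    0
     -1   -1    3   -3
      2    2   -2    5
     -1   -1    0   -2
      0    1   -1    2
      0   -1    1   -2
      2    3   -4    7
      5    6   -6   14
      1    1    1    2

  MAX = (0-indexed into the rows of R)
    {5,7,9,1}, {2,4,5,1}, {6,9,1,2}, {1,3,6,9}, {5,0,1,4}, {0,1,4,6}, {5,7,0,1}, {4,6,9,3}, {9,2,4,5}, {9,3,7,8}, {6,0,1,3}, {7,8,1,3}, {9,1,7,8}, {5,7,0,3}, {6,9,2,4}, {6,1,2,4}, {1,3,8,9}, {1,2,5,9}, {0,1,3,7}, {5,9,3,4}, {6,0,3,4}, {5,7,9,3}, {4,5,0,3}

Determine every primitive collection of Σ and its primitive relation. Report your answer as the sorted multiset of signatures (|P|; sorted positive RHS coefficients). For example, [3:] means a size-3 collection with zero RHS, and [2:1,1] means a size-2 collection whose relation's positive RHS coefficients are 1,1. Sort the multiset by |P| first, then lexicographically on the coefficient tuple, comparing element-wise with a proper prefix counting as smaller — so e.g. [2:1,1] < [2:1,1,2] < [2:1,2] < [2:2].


Primitive collections (16):

  P = {0,2}:  v_{0} + v_{2} = 0  ⟹  sig = [2:]
  P = {5,6}:  v_{5} + v_{6} = 0  ⟹  sig = [2:]
  P = {0,9}:  v_{0} + v_{9} = v_{3}  ⟹  sig = [2:1]
  P = {2,3}:  v_{2} + v_{3} = v_{9}  ⟹  sig = [2:1]
  P = {4,7}:  v_{4} + v_{7} = v_{0} + v_{5}  ⟹  sig = [2:1,1]
  P = {4,8}:  v_{4} + v_{8} = v_{3} + v_{7}  ⟹  sig = [2:1,1]
  P = {6,7}:  v_{6} + v_{7} = v_{1} + v_{3}  ⟹  sig = [2:1,1]
  P = {2,7}:  v_{2} + v_{7} = v_{1} + v_{5} + v_{9}  ⟹  sig = [2:1,1,1]
  P = {0,8}:  v_{0} + v_{8} = v_{1} + 2·v_{3} + v_{7}  ⟹  sig = [2:1,1,2]
  P = {2,8}:  v_{2} + v_{8} = v_{1} + v_{7} + 2·v_{9}  ⟹  sig = [2:1,1,2]
  P = {5,8}:  v_{5} + v_{8} = 2·v_{7} + v_{9}  ⟹  sig = [2:1,2]
  P = {6,8}:  v_{6} + v_{8} = 2·v_{1} + 2·v_{3} + v_{9}  ⟹  sig = [2:1,2,2]
  P = {1,4,9}:  v_{1} + v_{4} + v_{9} = 0  ⟹  sig = [3:]
  P = {1,3,4}:  v_{1} + v_{3} + v_{4} = v_{0}  ⟹  sig = [3:1]
  P = {1,3,5}:  v_{1} + v_{3} + v_{5} = v_{7}  ⟹  sig = [3:1]
  P = {1,3,7,9}:  v_{1} + v_{3} + v_{7} + v_{9} = v_{8}  ⟹  sig = [4:1]

Signatures (|P|; sorted positive RHS coefficients), sorted:
{ [2:] ×2,  [2:1] ×2,  [2:1,1] ×3,  [2:1,1,1],  [2:1,1,2] ×2,  [2:1,2],  [2:1,2,2],  [3:],  [3:1] ×2,  [4:1] }


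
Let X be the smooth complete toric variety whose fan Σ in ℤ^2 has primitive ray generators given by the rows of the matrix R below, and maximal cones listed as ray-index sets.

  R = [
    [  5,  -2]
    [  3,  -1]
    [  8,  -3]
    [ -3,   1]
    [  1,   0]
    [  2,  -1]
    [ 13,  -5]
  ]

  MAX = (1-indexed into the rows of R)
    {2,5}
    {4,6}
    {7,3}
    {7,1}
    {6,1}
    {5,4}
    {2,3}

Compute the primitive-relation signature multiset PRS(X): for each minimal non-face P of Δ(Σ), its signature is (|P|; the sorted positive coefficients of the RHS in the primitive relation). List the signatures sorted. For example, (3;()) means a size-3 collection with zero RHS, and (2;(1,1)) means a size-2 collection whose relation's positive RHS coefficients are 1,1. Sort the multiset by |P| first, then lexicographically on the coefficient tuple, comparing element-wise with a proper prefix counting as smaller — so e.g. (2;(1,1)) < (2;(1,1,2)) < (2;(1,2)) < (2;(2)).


Σ has 14 primitive collections:

  • {2,4}:  v_{2} + v_{4} = 0 ; sig = (2;())
  • {1,2}:  v_{1} + v_{2} = v_{3} ; sig = (2;(1))
  • {1,3}:  v_{1} + v_{3} = v_{7} ; sig = (2;(1))
  • {1,4}:  v_{1} + v_{4} = v_{6} ; sig = (2;(1))
  • {2,6}:  v_{2} + v_{6} = v_{1} ; sig = (2;(1))
  • {3,4}:  v_{3} + v_{4} = v_{1} ; sig = (2;(1))
  • {5,6}:  v_{5} + v_{6} = v_{2} ; sig = (2;(1))
  • {5,7}:  v_{5} + v_{7} = 2·v_{2} + v_{3} ; sig = (2;(1,2))
  • {1,5}:  v_{1} + v_{5} = 2·v_{2} ; sig = (2;(2))
  • {2,7}:  v_{2} + v_{7} = 2·v_{3} ; sig = (2;(2))
  • {3,6}:  v_{3} + v_{6} = 2·v_{1} ; sig = (2;(2))
  • {4,7}:  v_{4} + v_{7} = 2·v_{1} ; sig = (2;(2))
  • {3,5}:  v_{3} + v_{5} = 3·v_{2} ; sig = (2;(3))
  • {6,7}:  v_{6} + v_{7} = 3·v_{1} ; sig = (2;(3))

Signatures (|P|; sorted positive RHS coefficients), sorted:
    (2;())
    (2;(1))
    (2;(1))
    (2;(1))
    (2;(1))
    (2;(1))
    (2;(1))
    (2;(1,2))
    (2;(2))
    (2;(2))
    (2;(2))
    (2;(2))
    (2;(3))
    (2;(3))


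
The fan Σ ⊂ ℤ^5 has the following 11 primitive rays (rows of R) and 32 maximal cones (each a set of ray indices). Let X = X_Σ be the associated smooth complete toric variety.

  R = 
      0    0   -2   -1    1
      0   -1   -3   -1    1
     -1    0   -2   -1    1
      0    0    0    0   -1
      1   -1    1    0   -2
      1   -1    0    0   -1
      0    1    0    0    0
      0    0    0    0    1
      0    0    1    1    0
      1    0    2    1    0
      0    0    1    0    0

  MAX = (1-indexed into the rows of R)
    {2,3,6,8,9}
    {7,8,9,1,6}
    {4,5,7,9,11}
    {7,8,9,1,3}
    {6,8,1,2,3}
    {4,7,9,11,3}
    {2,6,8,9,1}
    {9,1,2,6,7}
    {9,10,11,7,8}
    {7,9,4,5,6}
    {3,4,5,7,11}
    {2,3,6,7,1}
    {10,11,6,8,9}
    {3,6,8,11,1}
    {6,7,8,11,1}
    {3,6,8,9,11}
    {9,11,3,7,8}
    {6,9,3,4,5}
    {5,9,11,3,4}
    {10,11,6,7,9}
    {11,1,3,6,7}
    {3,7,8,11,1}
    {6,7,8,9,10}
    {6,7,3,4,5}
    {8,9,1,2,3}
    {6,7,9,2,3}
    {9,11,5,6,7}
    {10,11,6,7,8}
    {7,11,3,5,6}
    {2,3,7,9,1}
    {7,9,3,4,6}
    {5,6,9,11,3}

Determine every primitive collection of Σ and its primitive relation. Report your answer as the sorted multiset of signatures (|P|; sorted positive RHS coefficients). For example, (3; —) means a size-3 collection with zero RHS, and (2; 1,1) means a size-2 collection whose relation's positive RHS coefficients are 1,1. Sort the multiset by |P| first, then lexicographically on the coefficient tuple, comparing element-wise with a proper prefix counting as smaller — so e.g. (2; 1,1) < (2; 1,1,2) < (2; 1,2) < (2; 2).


The 20 primitive collections of Σ (r=11, n=5):

  • {4,8}:  v_{4} + v_{8} = 0  so sig = (2; —)
  • {3,10}:  v_{3} + v_{10} = v_{8}  so sig = (2; 1)
  • {5,8}:  v_{5} + v_{8} = v_{6} + v_{11}  so sig = (2; 1,1)
  • {1,4}:  v_{1} + v_{4} = v_{3} + v_{6} + v_{7}  so sig = (2; 1,1,1)
  • {2,11}:  v_{2} + v_{11} = v_{3} + v_{6} + v_{8}  so sig = (2; 1,1,1)
  • {2,10}:  v_{2} + v_{10} = v_{1} + v_{6} + v_{8} + v_{9}  so sig = (2; 1,1,1,1)
  • {4,10}:  v_{4} + v_{10} = v_{6} + v_{7} + v_{9} + v_{11}  so sig = (2; 1,1,1,1)
  • {1,5}:  v_{1} + v_{5} = v_{3} + 2·v_{6} + v_{7} + v_{11}  so sig = (2; 1,1,1,2)
  • {1,10}:  v_{1} + v_{10} = v_{6} + v_{7} + 2·v_{8}  so sig = (2; 1,1,2)
  • {2,4}:  v_{2} + v_{4} = 2·v_{3} + 2·v_{6} + v_{7} + v_{9}  so sig = (2; 1,1,2,2)
  • {5,10}:  v_{5} + v_{10} = 2·v_{6} + v_{7} + v_{9} + 2·v_{11}  so sig = (2; 1,1,2,2)
  • {2,5}:  v_{2} + v_{5} = v_{3} + 2·v_{6}  so sig = (2; 1,2)
  • {1,9,11}:  v_{1} + v_{9} + v_{11} = v_{8}  so sig = (3; 1)
  • {4,6,11}:  v_{4} + v_{6} + v_{11} = v_{5}  so sig = (3; 1)
  • {2,7,8}:  v_{2} + v_{7} + v_{8} = 2·v_{1} + v_{9}  so sig = (3; 1,2)
  • {1,3,6,9}:  v_{1} + v_{3} + v_{6} + v_{9} = v_{2}  so sig = (4; 1)
  • {3,5,7,9}:  v_{3} + v_{5} + v_{7} + v_{9} = v_{4}  so sig = (4; 1)
  • {3,6,7,8}:  v_{3} + v_{6} + v_{7} + v_{8} = v_{1}  so sig = (4; 1)
  • {3,6,7,9,11}:  v_{3} + v_{6} + v_{7} + v_{9} + v_{11} = 0  so sig = (5; —)
  • {6,7,8,9,11}:  v_{6} + v_{7} + v_{8} + v_{9} + v_{11} = v_{10}  so sig = (5; 1)

Signatures (|P|; sorted positive RHS coefficients), sorted:
[(2; —), (2; 1), (2; 1,1), (2; 1,1,1), (2; 1,1,1), (2; 1,1,1,1), (2; 1,1,1,1), (2; 1,1,1,2), (2; 1,1,2), (2; 1,1,2,2), (2; 1,1,2,2), (2; 1,2), (3; 1), (3; 1), (3; 1,2), (4; 1), (4; 1), (4; 1), (5; —), (5; 1)]


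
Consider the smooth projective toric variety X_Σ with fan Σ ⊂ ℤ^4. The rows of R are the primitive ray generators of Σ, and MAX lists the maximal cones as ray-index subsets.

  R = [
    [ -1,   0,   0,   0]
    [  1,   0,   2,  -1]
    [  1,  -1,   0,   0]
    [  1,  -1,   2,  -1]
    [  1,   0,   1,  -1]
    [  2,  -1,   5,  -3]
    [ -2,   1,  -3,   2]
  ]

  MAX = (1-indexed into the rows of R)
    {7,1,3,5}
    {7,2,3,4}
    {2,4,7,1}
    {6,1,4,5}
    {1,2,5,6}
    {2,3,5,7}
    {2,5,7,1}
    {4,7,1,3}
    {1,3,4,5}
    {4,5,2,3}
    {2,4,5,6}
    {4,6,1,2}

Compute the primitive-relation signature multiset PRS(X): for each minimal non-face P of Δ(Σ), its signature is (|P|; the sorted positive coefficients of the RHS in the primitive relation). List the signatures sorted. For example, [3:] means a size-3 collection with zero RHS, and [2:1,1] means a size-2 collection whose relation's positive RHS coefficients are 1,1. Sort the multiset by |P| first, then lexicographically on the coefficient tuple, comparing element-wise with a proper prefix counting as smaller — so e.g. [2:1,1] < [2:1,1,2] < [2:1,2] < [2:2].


Minimal non-faces — 5 found among 7 rays, 12 max cones:

  P={6,7}:  v_{6} + v_{7} = v_{1} + v_{2}  ⟹  sig = [2:1,1]
  P={3,6}:  v_{3} + v_{6} = 2·v_{4} + v_{5}  ⟹  sig = [2:1,2]
  P={4,5,7}:  v_{4} + v_{5} + v_{7} = 0  ⟹  sig = [3:]
  P={1,2,3}:  v_{1} + v_{2} + v_{3} = v_{4}  ⟹  sig = [3:1]
  P={1,2,4,5}:  v_{1} + v_{2} + v_{4} + v_{5} = v_{6}  ⟹  sig = [4:1]

Signatures (|P|; sorted positive RHS coefficients), sorted:
    |P|=2: 2 collections, coeffs (1,1), (1,2)
    |P|=3: 2 collections, coeffs (), (1)
    |P|=4: 1 collection, coeffs (1)


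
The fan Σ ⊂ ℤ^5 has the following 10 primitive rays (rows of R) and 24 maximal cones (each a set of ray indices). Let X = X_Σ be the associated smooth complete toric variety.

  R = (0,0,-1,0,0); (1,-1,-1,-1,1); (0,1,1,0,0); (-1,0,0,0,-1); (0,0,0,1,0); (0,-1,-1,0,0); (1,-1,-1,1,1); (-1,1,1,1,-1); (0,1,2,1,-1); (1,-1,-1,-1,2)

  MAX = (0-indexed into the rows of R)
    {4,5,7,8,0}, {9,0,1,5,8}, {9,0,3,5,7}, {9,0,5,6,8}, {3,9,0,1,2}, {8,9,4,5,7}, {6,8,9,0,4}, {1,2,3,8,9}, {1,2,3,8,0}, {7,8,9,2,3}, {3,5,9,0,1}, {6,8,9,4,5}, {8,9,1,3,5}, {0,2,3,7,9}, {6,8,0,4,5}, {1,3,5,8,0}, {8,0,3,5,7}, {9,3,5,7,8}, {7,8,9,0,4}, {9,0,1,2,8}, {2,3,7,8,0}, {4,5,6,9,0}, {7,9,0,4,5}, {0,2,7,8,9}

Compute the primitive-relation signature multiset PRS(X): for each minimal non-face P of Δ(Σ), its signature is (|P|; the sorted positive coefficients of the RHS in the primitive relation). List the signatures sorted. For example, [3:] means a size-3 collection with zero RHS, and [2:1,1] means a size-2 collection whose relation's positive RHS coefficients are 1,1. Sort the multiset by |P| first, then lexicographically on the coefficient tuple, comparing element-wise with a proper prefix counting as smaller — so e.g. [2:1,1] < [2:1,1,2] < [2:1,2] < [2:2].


Σ has 12 primitive collections:

  P = {1,7}:  v_{1} + v_{7} = 0  →  sig = [2:]
  P = {2,5}:  v_{2} + v_{5} = 0  →  sig = [2:]
  P = {3,4}:  v_{3} + v_{4} = v_{5} + v_{7}  →  sig = [2:1,1]
  P = {3,6}:  v_{3} + v_{6} = v_{4} + v_{5}  →  sig = [2:1,1]
  P = {1,4}:  v_{1} + v_{4} = v_{0} + v_{5} + v_{8} + v_{9}  →  sig = [2:1,1,1,1]
  P = {2,4}:  v_{2} + v_{4} = v_{0} + v_{7} + v_{8} + v_{9}  →  sig = [2:1,1,1,1]
  P = {2,6}:  v_{2} + v_{6} = v_{0} + v_{4} + v_{8} + v_{9}  →  sig = [2:1,1,1,1]
  P = {6,7}:  v_{6} + v_{7} = 2·v_{4}  →  sig = [2:2]
  P = {1,6}:  v_{1} + v_{6} = 2·v_{0} + 2·v_{5} + 2·v_{8} + 2·v_{9}  →  sig = [2:2,2,2,2]
  P = {0,3,8,9}:  v_{0} + v_{3} + v_{8} + v_{9} = 0  →  sig = [4:]
  P = {0,4,5,8,9}:  v_{0} + v_{4} + v_{5} + v_{8} + v_{9} = v_{6}  →  sig = [5:1]
  P = {0,5,7,8,9}:  v_{0} + v_{5} + v_{7} + v_{8} + v_{9} = v_{4}  →  sig = [5:1]

Sorted signature multiset PRS(X):
[[2:], [2:], [2:1,1], [2:1,1], [2:1,1,1,1], [2:1,1,1,1], [2:1,1,1,1], [2:2], [2:2,2,2,2], [4:], [5:1], [5:1]]


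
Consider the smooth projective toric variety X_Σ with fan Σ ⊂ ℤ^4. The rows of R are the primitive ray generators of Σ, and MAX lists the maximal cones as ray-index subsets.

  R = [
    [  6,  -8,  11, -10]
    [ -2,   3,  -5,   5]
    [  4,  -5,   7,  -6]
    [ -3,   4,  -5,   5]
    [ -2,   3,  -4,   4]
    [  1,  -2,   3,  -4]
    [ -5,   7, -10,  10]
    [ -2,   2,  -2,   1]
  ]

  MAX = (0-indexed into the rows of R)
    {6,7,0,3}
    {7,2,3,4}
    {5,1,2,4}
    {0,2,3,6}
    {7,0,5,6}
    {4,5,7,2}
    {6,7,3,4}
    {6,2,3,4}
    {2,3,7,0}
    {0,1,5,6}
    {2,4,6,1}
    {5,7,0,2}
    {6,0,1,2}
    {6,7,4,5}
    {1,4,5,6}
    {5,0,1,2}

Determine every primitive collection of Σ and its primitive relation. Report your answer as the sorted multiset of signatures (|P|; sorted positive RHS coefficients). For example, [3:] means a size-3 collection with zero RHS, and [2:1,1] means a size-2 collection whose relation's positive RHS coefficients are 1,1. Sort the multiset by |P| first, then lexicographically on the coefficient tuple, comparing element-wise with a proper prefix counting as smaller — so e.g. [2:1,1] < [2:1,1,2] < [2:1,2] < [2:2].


Primitive collections (6):

  {0,4}:  v_{0} + v_{4} = v_{2}  ⇒ sig = [2:1]
  {1,3}:  v_{1} + v_{3} = v_{6}  ⇒ sig = [2:1]
  {3,5}:  v_{3} + v_{5} = v_{7}  ⇒ sig = [2:1]
  {1,7}:  v_{1} + v_{7} = v_{5} + v_{6}  ⇒ sig = [2:1,1]
  {2,5,6}:  v_{2} + v_{5} + v_{6} = 0  ⇒ sig = [3:]
  {2,6,7}:  v_{2} + v_{6} + v_{7} = v_{3}  ⇒ sig = [3:1]

Sorted signature multiset PRS(X):
{ [2:1] ×3,  [2:1,1],  [3:],  [3:1] }


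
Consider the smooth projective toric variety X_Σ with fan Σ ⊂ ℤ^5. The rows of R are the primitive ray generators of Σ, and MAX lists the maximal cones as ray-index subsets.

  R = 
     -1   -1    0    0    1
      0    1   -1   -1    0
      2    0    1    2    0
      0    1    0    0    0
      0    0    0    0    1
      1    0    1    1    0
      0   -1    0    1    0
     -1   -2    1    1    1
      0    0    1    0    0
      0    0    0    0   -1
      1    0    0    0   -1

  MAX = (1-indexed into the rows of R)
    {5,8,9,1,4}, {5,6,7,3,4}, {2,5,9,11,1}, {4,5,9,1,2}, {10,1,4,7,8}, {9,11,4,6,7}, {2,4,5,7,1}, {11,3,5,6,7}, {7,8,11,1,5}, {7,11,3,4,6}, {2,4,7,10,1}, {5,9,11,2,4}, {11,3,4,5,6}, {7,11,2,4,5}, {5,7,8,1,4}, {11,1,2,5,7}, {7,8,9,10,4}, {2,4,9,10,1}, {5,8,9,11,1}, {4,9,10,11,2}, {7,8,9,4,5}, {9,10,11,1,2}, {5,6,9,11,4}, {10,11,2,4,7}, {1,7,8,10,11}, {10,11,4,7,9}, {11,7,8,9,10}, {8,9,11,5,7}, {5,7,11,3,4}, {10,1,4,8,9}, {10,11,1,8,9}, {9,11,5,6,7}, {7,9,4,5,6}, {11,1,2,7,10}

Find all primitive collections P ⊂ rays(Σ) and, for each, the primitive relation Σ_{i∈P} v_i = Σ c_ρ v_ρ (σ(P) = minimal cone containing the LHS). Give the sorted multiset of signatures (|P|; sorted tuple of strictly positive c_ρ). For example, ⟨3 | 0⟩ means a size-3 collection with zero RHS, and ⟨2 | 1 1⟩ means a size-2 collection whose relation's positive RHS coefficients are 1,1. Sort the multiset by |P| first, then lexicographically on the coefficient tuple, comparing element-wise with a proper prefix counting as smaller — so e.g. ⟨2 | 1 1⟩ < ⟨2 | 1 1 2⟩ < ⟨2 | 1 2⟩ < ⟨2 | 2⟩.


The 17 primitive collections of Σ (r=11, n=5):

  • {5,10}:  v_{5} + v_{10} = 0  →  sig = ⟨2 | 0⟩
  • {2,8}:  v_{2} + v_{8} = v_{1}  →  sig = ⟨2 | 1⟩
  • {1,3}:  v_{1} + v_{3} = v_{5} + v_{6} + v_{7}  →  sig = ⟨2 | 1 1 1⟩
  • {1,6}:  v_{1} + v_{6} = v_{5} + v_{7} + v_{9}  →  sig = ⟨2 | 1 1 1⟩
  • {2,6}:  v_{2} + v_{6} = v_{4} + v_{5} + v_{11}  →  sig = ⟨2 | 1 1 1⟩
  • {3,10}:  v_{3} + v_{10} = v_{4} + v_{6} + v_{7} + v_{11}  →  sig = ⟨2 | 1 1 1 1⟩
  • {6,10}:  v_{6} + v_{10} = v_{4} + v_{7} + v_{9} + v_{11}  →  sig = ⟨2 | 1 1 1 1⟩
  • {3,8}:  v_{3} + v_{8} = v_{5} + v_{6} + 2·v_{7} + v_{9}  →  sig = ⟨2 | 1 1 1 2⟩
  • {6,8}:  v_{6} + v_{8} = v_{5} + 2·v_{7} + 2·v_{9}  →  sig = ⟨2 | 1 2 2⟩
  • {2,3}:  v_{2} + v_{3} = 2·v_{4} + 2·v_{5} + v_{7} + 2·v_{11}  →  sig = ⟨2 | 1 2 2 2⟩
  • {3,9}:  v_{3} + v_{9} = 2·v_{6}  →  sig = ⟨2 | 2⟩
  • {1,4,11}:  v_{1} + v_{4} + v_{11} = 0  →  sig = ⟨3 | 0⟩
  • {2,7,9}:  v_{2} + v_{7} + v_{9} = 0  →  sig = ⟨3 | 0⟩
  • {1,7,9}:  v_{1} + v_{7} + v_{9} = v_{8}  →  sig = ⟨3 | 1⟩
  • {4,8,11}:  v_{4} + v_{8} + v_{11} = v_{7} + v_{9}  →  sig = ⟨3 | 1 1⟩
  • {4,5,6,7,11}:  v_{4} + v_{5} + v_{6} + v_{7} + v_{11} = v_{3}  →  sig = ⟨5 | 1⟩
  • {4,5,7,9,11}:  v_{4} + v_{5} + v_{7} + v_{9} + v_{11} = v_{6}  →  sig = ⟨5 | 1⟩

so the primitive-relation signature multiset is
[⟨2 | 0⟩, ⟨2 | 1⟩, ⟨2 | 1 1 1⟩, ⟨2 | 1 1 1⟩, ⟨2 | 1 1 1⟩, ⟨2 | 1 1 1 1⟩, ⟨2 | 1 1 1 1⟩, ⟨2 | 1 1 1 2⟩, ⟨2 | 1 2 2⟩, ⟨2 | 1 2 2 2⟩, ⟨2 | 2⟩, ⟨3 | 0⟩, ⟨3 | 0⟩, ⟨3 | 1⟩, ⟨3 | 1 1⟩, ⟨5 | 1⟩, ⟨5 | 1⟩]


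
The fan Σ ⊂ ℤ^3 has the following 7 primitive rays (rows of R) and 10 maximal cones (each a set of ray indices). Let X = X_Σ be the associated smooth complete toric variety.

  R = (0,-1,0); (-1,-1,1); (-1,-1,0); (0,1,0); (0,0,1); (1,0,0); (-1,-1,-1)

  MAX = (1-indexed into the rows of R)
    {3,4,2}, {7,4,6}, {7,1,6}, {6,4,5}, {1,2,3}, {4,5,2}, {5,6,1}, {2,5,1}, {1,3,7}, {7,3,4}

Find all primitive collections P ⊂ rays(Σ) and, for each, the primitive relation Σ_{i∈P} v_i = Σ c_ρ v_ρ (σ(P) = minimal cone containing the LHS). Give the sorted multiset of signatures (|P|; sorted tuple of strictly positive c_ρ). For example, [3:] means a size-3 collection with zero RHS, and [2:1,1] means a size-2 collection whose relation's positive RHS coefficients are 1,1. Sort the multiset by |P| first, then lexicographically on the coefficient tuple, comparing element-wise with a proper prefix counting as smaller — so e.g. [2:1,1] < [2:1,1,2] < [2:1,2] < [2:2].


Primitive collections (6):

  P = {1,4}:  v_{1} + v_{4} = 0  →  sig = [2:]
  P = {3,5}:  v_{3} + v_{5} = v_{2}  →  sig = [2:1]
  P = {3,6}:  v_{3} + v_{6} = v_{1}  →  sig = [2:1]
  P = {5,7}:  v_{5} + v_{7} = v_{3}  →  sig = [2:1]
  P = {2,6}:  v_{2} + v_{6} = v_{1} + v_{5}  →  sig = [2:1,1]
  P = {2,7}:  v_{2} + v_{7} = 2·v_{3}  →  sig = [2:2]

Signatures (|P|; sorted positive RHS coefficients), sorted:
{ [2:],  [2:1] ×3,  [2:1,1],  [2:2] }


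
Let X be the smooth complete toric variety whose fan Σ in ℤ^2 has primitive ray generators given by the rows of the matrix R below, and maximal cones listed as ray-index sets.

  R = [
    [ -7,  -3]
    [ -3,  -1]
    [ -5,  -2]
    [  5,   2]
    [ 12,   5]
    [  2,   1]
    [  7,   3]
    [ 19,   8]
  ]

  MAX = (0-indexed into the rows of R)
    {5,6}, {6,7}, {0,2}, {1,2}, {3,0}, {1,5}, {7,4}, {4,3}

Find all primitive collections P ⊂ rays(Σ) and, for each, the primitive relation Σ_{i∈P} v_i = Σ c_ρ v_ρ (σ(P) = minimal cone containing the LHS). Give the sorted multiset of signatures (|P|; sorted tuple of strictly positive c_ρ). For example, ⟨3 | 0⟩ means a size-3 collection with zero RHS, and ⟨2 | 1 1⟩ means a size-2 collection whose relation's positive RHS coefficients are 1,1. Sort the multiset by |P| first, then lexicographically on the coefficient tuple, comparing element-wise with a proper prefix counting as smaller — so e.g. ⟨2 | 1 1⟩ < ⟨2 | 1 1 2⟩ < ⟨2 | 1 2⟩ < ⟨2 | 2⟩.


Σ has 20 primitive collections:

  • {0,6}:  v_{0} + v_{6} = 0  ⇒ sig = ⟨2 | 0⟩
  • {2,3}:  v_{2} + v_{3} = 0  ⇒ sig = ⟨2 | 0⟩
  • {0,4}:  v_{0} + v_{4} = v_{3}  ⇒ sig = ⟨2 | 1⟩
  • {0,5}:  v_{0} + v_{5} = v_{2}  ⇒ sig = ⟨2 | 1⟩
  • {0,7}:  v_{0} + v_{7} = v_{4}  ⇒ sig = ⟨2 | 1⟩
  • {1,3}:  v_{1} + v_{3} = v_{5}  ⇒ sig = ⟨2 | 1⟩
  • {2,4}:  v_{2} + v_{4} = v_{6}  ⇒ sig = ⟨2 | 1⟩
  • {2,5}:  v_{2} + v_{5} = v_{1}  ⇒ sig = ⟨2 | 1⟩
  • {2,6}:  v_{2} + v_{6} = v_{5}  ⇒ sig = ⟨2 | 1⟩
  • {3,5}:  v_{3} + v_{5} = v_{6}  ⇒ sig = ⟨2 | 1⟩
  • {3,6}:  v_{3} + v_{6} = v_{4}  ⇒ sig = ⟨2 | 1⟩
  • {4,6}:  v_{4} + v_{6} = v_{7}  ⇒ sig = ⟨2 | 1⟩
  • {1,4}:  v_{1} + v_{4} = v_{5} + v_{6}  ⇒ sig = ⟨2 | 1 1⟩
  • {1,7}:  v_{1} + v_{7} = v_{5} + 2·v_{6}  ⇒ sig = ⟨2 | 1 2⟩
  • {0,1}:  v_{0} + v_{1} = 2·v_{2}  ⇒ sig = ⟨2 | 2⟩
  • {1,6}:  v_{1} + v_{6} = 2·v_{5}  ⇒ sig = ⟨2 | 2⟩
  • {2,7}:  v_{2} + v_{7} = 2·v_{6}  ⇒ sig = ⟨2 | 2⟩
  • {3,7}:  v_{3} + v_{7} = 2·v_{4}  ⇒ sig = ⟨2 | 2⟩
  • {4,5}:  v_{4} + v_{5} = 2·v_{6}  ⇒ sig = ⟨2 | 2⟩
  • {5,7}:  v_{5} + v_{7} = 3·v_{6}  ⇒ sig = ⟨2 | 3⟩

Sorted signature multiset PRS(X):
{ ⟨2 | 0⟩ ×2,  ⟨2 | 1⟩ ×10,  ⟨2 | 1 1⟩,  ⟨2 | 1 2⟩,  ⟨2 | 2⟩ ×5,  ⟨2 | 3⟩ }


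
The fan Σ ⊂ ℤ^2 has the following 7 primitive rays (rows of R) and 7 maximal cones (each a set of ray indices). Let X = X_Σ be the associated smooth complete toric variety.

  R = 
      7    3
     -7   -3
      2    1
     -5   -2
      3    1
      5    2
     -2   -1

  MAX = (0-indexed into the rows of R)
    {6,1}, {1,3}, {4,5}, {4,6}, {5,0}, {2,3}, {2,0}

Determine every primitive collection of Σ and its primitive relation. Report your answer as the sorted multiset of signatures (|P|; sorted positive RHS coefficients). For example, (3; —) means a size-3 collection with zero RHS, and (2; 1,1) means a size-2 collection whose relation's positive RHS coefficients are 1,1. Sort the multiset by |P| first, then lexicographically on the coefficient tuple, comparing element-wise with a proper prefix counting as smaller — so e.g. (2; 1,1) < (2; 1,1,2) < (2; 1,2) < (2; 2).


14 collections generate NE(X_Σ); each relation:

  {0,1}:  v_{0} + v_{1} = 0  ⇒ sig = (2; —)
  {2,6}:  v_{2} + v_{6} = 0  ⇒ sig = (2; —)
  {3,5}:  v_{3} + v_{5} = 0  ⇒ sig = (2; —)
  {0,3}:  v_{0} + v_{3} = v_{2}  ⇒ sig = (2; 1)
  {0,6}:  v_{0} + v_{6} = v_{5}  ⇒ sig = (2; 1)
  {1,2}:  v_{1} + v_{2} = v_{3}  ⇒ sig = (2; 1)
  {1,5}:  v_{1} + v_{5} = v_{6}  ⇒ sig = (2; 1)
  {2,4}:  v_{2} + v_{4} = v_{5}  ⇒ sig = (2; 1)
  {2,5}:  v_{2} + v_{5} = v_{0}  ⇒ sig = (2; 1)
  {3,4}:  v_{3} + v_{4} = v_{6}  ⇒ sig = (2; 1)
  {3,6}:  v_{3} + v_{6} = v_{1}  ⇒ sig = (2; 1)
  {5,6}:  v_{5} + v_{6} = v_{4}  ⇒ sig = (2; 1)
  {0,4}:  v_{0} + v_{4} = 2·v_{5}  ⇒ sig = (2; 2)
  {1,4}:  v_{1} + v_{4} = 2·v_{6}  ⇒ sig = (2; 2)

so the primitive-relation signature multiset is
{ (2; —) ×3,  (2; 1) ×9,  (2; 2) ×2 }


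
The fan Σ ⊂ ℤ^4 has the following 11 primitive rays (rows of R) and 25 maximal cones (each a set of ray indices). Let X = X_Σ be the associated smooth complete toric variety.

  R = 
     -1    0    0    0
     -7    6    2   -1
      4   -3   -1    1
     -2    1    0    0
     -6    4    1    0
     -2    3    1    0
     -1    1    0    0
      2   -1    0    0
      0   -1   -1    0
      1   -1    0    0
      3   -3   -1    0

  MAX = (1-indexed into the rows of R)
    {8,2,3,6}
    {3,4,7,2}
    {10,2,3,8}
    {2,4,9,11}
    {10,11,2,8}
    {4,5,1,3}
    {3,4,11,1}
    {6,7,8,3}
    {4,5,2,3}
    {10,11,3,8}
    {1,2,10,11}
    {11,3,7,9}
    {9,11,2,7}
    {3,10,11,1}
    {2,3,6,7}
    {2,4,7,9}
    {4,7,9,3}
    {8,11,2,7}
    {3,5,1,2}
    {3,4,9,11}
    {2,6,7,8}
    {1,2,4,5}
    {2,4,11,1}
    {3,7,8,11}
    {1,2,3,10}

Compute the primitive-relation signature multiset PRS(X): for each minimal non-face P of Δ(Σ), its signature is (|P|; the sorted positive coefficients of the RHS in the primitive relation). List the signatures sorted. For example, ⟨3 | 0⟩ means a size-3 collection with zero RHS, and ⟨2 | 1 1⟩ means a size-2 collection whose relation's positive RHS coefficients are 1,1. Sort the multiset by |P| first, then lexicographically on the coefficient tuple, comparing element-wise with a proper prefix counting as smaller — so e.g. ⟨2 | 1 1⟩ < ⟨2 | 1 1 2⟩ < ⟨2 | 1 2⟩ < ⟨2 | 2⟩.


24 minimal non-faces of Δ(Σ) (on 11 rays):

  {4,8}:  v_{4} + v_{8} = 0 ; sig = ⟨2 | 0⟩
  {7,10}:  v_{7} + v_{10} = 0 ; sig = ⟨2 | 0⟩
  {1,7}:  v_{1} + v_{7} = v_{4} ; sig = ⟨2 | 1⟩
  {1,8}:  v_{1} + v_{8} = v_{10} ; sig = ⟨2 | 1⟩
  {4,10}:  v_{4} + v_{10} = v_{1} ; sig = ⟨2 | 1⟩
  {1,6}:  v_{1} + v_{6} = v_{2} + v_{3} ; sig = ⟨2 | 1 1⟩
  {5,11}:  v_{5} + v_{11} = v_{1} + v_{4} ; sig = ⟨2 | 1 1⟩
  {6,11}:  v_{6} + v_{11} = v_{7} + v_{8} ; sig = ⟨2 | 1 1⟩
  {8,9}:  v_{8} + v_{9} = v_{7} + v_{11} ; sig = ⟨2 | 1 1⟩
  {9,10}:  v_{9} + v_{10} = v_{4} + v_{11} ; sig = ⟨2 | 1 1⟩
  {4,6}:  v_{4} + v_{6} = v_{2} + v_{3} + v_{7} ; sig = ⟨2 | 1 1 1⟩
  {5,8}:  v_{5} + v_{8} = v_{1} + v_{2} + v_{3} ; sig = ⟨2 | 1 1 1⟩
  {6,10}:  v_{6} + v_{10} = v_{2} + v_{3} + v_{8} ; sig = ⟨2 | 1 1 1⟩
  {5,7}:  v_{5} + v_{7} = v_{2} + v_{3} + 2·v_{4} ; sig = ⟨2 | 1 1 2⟩
  {5,10}:  v_{5} + v_{10} = 2·v_{1} + v_{2} + v_{3} ; sig = ⟨2 | 1 1 2⟩
  {1,9}:  v_{1} + v_{9} = 2·v_{4} + v_{11} ; sig = ⟨2 | 1 2⟩
  {5,6}:  v_{5} + v_{6} = 2·v_{2} + 2·v_{3} + v_{4} ; sig = ⟨2 | 1 2 2⟩
  {6,9}:  v_{6} + v_{9} = 2·v_{7} ; sig = ⟨2 | 2⟩
  {5,9}:  v_{5} + v_{9} = 3·v_{4} ; sig = ⟨2 | 3⟩
  {2,3,11}:  v_{2} + v_{3} + v_{11} = 0 ; sig = ⟨3 | 0⟩
  {4,7,11}:  v_{4} + v_{7} + v_{11} = v_{9} ; sig = ⟨3 | 1⟩
  {2,3,9}:  v_{2} + v_{3} + v_{9} = v_{4} + v_{7} ; sig = ⟨3 | 1 1⟩
  {1,2,3,4}:  v_{1} + v_{2} + v_{3} + v_{4} = v_{5} ; sig = ⟨4 | 1⟩
  {2,3,7,8}:  v_{2} + v_{3} + v_{7} + v_{8} = v_{6} ; sig = ⟨4 | 1⟩

Hence PRS(X_Σ) =
[⟨2 | 0⟩, ⟨2 | 0⟩, ⟨2 | 1⟩, ⟨2 | 1⟩, ⟨2 | 1⟩, ⟨2 | 1 1⟩, ⟨2 | 1 1⟩, ⟨2 | 1 1⟩, ⟨2 | 1 1⟩, ⟨2 | 1 1⟩, ⟨2 | 1 1 1⟩, ⟨2 | 1 1 1⟩, ⟨2 | 1 1 1⟩, ⟨2 | 1 1 2⟩, ⟨2 | 1 1 2⟩, ⟨2 | 1 2⟩, ⟨2 | 1 2 2⟩, ⟨2 | 2⟩, ⟨2 | 3⟩, ⟨3 | 0⟩, ⟨3 | 1⟩, ⟨3 | 1 1⟩, ⟨4 | 1⟩, ⟨4 | 1⟩]
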